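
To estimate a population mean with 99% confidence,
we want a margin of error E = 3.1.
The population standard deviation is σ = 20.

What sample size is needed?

Answer: n = 277

Derivation:
z_0.005 = 2.576
n = (z×σ/E)² = (2.576×20/3.1)²
n = 276.2030
Round up: n = 277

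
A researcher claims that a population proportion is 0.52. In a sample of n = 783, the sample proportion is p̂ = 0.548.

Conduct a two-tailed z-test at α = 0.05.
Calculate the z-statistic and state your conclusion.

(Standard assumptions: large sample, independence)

H₀: p = 0.52, H₁: p ≠ 0.52
Standard error: SE = √(p₀(1-p₀)/n) = √(0.52×0.48/783) = 0.017854
z-statistic: z = (p̂ - p₀)/SE = (0.548 - 0.52)/0.017854 = 1.5683
Critical value: z_0.025 = ±1.960
p-value = 0.1168
Decision: fail to reject H₀ at α = 0.05

Answer: z = 1.5683, fail to reject H₀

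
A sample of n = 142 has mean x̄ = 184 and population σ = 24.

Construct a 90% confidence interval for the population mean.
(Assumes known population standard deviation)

Answer: (180.6870, 187.3130)

Derivation:
Confidence level: 90%, α = 0.1
z_0.05 = 1.645
SE = σ/√n = 24/√142 = 2.0140
Margin of error = 1.645 × 2.0140 = 3.3130
CI: x̄ ± margin = 184 ± 3.3130
CI: (180.6870, 187.3130)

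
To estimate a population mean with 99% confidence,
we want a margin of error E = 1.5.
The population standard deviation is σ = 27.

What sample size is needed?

z_0.005 = 2.576
n = (z×σ/E)² = (2.576×27/1.5)²
n = 2149.9914
Round up: n = 2150

Answer: n = 2150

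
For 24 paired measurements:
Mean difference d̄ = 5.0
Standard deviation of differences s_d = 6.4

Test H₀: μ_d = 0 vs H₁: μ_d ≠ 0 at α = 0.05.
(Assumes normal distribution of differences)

Answer: t = 3.8273, reject H₀

Derivation:
df = n - 1 = 23
SE = s_d/√n = 6.4/√24 = 1.3064
t = d̄/SE = 5.0/1.3064 = 3.8273
Critical value: t_{0.025,23} = ±2.069
p-value ≈ 0.0009
Decision: reject H₀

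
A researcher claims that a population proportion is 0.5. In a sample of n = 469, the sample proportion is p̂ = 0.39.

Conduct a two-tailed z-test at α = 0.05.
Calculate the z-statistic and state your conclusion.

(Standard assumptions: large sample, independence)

Answer: z = -4.7644, reject H₀

Derivation:
H₀: p = 0.5, H₁: p ≠ 0.5
Standard error: SE = √(p₀(1-p₀)/n) = √(0.5×0.5/469) = 0.023088
z-statistic: z = (p̂ - p₀)/SE = (0.39 - 0.5)/0.023088 = -4.7644
Critical value: z_0.025 = ±1.960
p-value < 0.0001
Decision: reject H₀ at α = 0.05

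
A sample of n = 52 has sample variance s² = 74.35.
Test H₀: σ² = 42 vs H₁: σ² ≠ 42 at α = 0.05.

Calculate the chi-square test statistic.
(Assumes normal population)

df = n - 1 = 51
χ² = (n-1)s²/σ₀² = 51×74.35/42 = 90.2821
Critical values: χ²_{0.975,51} = 33.162, χ²_{0.025,51} = 72.616
Rejection region: χ² < 33.162 or χ² > 72.616
Decision: reject H₀

Answer: χ² = 90.2821, reject H₀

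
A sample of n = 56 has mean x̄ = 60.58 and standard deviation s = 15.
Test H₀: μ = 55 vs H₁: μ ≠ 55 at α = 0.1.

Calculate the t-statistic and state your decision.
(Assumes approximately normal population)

Answer: t = 2.7837, reject H₀

Derivation:
df = n - 1 = 55
SE = s/√n = 15/√56 = 2.0045
t = (x̄ - μ₀)/SE = (60.58 - 55)/2.0045 = 2.7837
Critical value: t_{0.05,55} = ±1.673
p-value ≈ 0.0074
Decision: reject H₀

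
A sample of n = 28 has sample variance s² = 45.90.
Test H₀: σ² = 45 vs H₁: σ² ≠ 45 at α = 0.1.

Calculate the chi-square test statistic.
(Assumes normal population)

Answer: χ² = 27.5400, fail to reject H₀

Derivation:
df = n - 1 = 27
χ² = (n-1)s²/σ₀² = 27×45.90/45 = 27.5400
Critical values: χ²_{0.95,27} = 16.151, χ²_{0.05,27} = 40.113
Rejection region: χ² < 16.151 or χ² > 40.113
Decision: fail to reject H₀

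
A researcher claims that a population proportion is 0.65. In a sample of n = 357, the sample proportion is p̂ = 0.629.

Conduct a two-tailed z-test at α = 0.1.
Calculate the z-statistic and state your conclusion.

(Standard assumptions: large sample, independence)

H₀: p = 0.65, H₁: p ≠ 0.65
Standard error: SE = √(p₀(1-p₀)/n) = √(0.65×0.35/357) = 0.025244
z-statistic: z = (p̂ - p₀)/SE = (0.629 - 0.65)/0.025244 = -0.8319
Critical value: z_0.05 = ±1.645
p-value = 0.4055
Decision: fail to reject H₀ at α = 0.1

Answer: z = -0.8319, fail to reject H₀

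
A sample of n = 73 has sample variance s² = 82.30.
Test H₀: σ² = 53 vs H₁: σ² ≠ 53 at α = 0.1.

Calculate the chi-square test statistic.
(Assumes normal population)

df = n - 1 = 72
χ² = (n-1)s²/σ₀² = 72×82.30/53 = 111.8038
Critical values: χ²_{0.95,72} = 53.462, χ²_{0.05,72} = 92.808
Rejection region: χ² < 53.462 or χ² > 92.808
Decision: reject H₀

Answer: χ² = 111.8038, reject H₀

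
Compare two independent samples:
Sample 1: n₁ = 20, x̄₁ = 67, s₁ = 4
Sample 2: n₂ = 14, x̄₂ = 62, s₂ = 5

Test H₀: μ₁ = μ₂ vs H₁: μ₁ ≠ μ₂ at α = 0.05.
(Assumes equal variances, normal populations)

Answer: t = 3.2365, reject H₀

Derivation:
Pooled variance: s²_p = [19×4² + 13×5²]/(32) = 19.6562
s_p = 4.4335
SE = s_p×√(1/n₁ + 1/n₂) = 4.4335×√(1/20 + 1/14) = 1.5449
t = (x̄₁ - x̄₂)/SE = (67 - 62)/1.5449 = 3.2365
df = 32, t-critical = ±2.037
Decision: reject H₀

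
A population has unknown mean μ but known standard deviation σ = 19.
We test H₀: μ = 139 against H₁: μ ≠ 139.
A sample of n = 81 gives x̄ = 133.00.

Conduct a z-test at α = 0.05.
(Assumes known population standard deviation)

Answer: z = -2.8421, reject H₀

Derivation:
Standard error: SE = σ/√n = 19/√81 = 2.1111
z-statistic: z = (x̄ - μ₀)/SE = (133.00 - 139)/2.1111 = -2.8421
Critical value: ±1.960
p-value = 0.0045
Decision: reject H₀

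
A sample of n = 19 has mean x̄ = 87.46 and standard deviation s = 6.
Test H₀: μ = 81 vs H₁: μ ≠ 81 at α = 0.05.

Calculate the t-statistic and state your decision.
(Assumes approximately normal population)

df = n - 1 = 18
SE = s/√n = 6/√19 = 1.3765
t = (x̄ - μ₀)/SE = (87.46 - 81)/1.3765 = 4.6931
Critical value: t_{0.025,18} = ±2.101
p-value ≈ 0.0002
Decision: reject H₀

Answer: t = 4.6931, reject H₀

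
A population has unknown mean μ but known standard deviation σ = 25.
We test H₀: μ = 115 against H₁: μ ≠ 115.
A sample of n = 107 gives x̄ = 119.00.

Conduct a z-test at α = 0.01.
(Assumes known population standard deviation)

Standard error: SE = σ/√n = 25/√107 = 2.4168
z-statistic: z = (x̄ - μ₀)/SE = (119.00 - 115)/2.4168 = 1.6551
Critical value: ±2.576
p-value = 0.0979
Decision: fail to reject H₀

Answer: z = 1.6551, fail to reject H₀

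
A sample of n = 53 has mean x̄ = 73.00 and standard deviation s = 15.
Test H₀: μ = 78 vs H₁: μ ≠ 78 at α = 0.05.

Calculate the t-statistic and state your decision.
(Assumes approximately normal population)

df = n - 1 = 52
SE = s/√n = 15/√53 = 2.0604
t = (x̄ - μ₀)/SE = (73.00 - 78)/2.0604 = -2.4267
Critical value: t_{0.025,52} = ±2.007
p-value ≈ 0.0187
Decision: reject H₀

Answer: t = -2.4267, reject H₀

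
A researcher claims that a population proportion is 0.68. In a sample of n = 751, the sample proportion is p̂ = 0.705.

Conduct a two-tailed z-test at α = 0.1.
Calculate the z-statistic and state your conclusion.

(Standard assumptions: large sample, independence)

H₀: p = 0.68, H₁: p ≠ 0.68
Standard error: SE = √(p₀(1-p₀)/n) = √(0.68×0.32/751) = 0.017022
z-statistic: z = (p̂ - p₀)/SE = (0.705 - 0.68)/0.017022 = 1.4687
Critical value: z_0.05 = ±1.645
p-value = 0.1419
Decision: fail to reject H₀ at α = 0.1

Answer: z = 1.4687, fail to reject H₀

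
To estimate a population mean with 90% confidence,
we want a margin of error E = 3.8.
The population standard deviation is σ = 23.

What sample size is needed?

Answer: n = 100

Derivation:
z_0.05 = 1.645
n = (z×σ/E)² = (1.645×23/3.8)²
n = 99.1335
Round up: n = 100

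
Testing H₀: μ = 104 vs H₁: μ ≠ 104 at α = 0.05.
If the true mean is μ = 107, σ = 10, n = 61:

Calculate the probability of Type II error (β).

SE = σ/√n = 10/√61 = 1.2804
Critical values: μ₀ ± z_0.025×SE = 104 ± 1.960×1.2804
Acceptance region: (101.4904, 106.5096)
Under H₁ (μ = 107): z_high = (106.5096 - 107)/1.2804 = -0.3830, z_low = (101.4904 - 107)/1.2804 = -4.3030
β = P(not reject | H₁) = Φ(-0.3830) - Φ(-4.3030) ≈ 0.3509

Answer: β ≈ 0.3509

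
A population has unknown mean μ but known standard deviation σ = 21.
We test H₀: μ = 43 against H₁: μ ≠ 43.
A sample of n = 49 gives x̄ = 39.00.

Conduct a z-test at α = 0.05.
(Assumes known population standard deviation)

Standard error: SE = σ/√n = 21/√49 = 3.0000
z-statistic: z = (x̄ - μ₀)/SE = (39.00 - 43)/3.0000 = -1.3333
Critical value: ±1.960
p-value = 0.1824
Decision: fail to reject H₀

Answer: z = -1.3333, fail to reject H₀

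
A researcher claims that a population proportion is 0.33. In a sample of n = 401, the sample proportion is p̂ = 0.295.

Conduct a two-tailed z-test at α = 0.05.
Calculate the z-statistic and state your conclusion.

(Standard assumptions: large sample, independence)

H₀: p = 0.33, H₁: p ≠ 0.33
Standard error: SE = √(p₀(1-p₀)/n) = √(0.33×0.67/401) = 0.023481
z-statistic: z = (p̂ - p₀)/SE = (0.295 - 0.33)/0.023481 = -1.4906
Critical value: z_0.025 = ±1.960
p-value = 0.1361
Decision: fail to reject H₀ at α = 0.05

Answer: z = -1.4906, fail to reject H₀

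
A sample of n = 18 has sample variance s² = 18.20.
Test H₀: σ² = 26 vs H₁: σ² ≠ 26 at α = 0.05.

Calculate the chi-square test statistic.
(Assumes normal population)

df = n - 1 = 17
χ² = (n-1)s²/σ₀² = 17×18.20/26 = 11.9000
Critical values: χ²_{0.975,17} = 7.564, χ²_{0.025,17} = 30.191
Rejection region: χ² < 7.564 or χ² > 30.191
Decision: fail to reject H₀

Answer: χ² = 11.9000, fail to reject H₀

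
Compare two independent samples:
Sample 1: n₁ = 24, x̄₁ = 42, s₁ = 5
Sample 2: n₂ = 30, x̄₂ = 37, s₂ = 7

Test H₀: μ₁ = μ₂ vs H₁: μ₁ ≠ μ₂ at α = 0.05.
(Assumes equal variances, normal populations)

Answer: t = 2.9469, reject H₀

Derivation:
Pooled variance: s²_p = [23×5² + 29×7²]/(52) = 38.3846
s_p = 6.1955
SE = s_p×√(1/n₁ + 1/n₂) = 6.1955×√(1/24 + 1/30) = 1.6967
t = (x̄₁ - x̄₂)/SE = (42 - 37)/1.6967 = 2.9469
df = 52, t-critical = ±2.007
Decision: reject H₀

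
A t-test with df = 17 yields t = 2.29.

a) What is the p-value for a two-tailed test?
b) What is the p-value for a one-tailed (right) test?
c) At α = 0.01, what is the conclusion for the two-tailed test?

Using t-distribution with df = 17:
a) Two-tailed: p = 2×P(T > 2.29) = 0.0351
b) One-tailed: p = P(T > 2.29) = 0.0175
c) 0.0351 ≥ 0.01, fail to reject H₀

Answer: a) 0.0351, b) 0.0175, c) fail to reject H₀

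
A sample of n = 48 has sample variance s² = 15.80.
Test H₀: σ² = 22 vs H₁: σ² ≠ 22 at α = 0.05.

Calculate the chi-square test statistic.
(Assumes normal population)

df = n - 1 = 47
χ² = (n-1)s²/σ₀² = 47×15.80/22 = 33.7545
Critical values: χ²_{0.975,47} = 29.956, χ²_{0.025,47} = 67.821
Rejection region: χ² < 29.956 or χ² > 67.821
Decision: fail to reject H₀

Answer: χ² = 33.7545, fail to reject H₀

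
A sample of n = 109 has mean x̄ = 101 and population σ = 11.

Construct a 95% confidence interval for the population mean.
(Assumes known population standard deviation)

Confidence level: 95%, α = 0.05
z_0.025 = 1.960
SE = σ/√n = 11/√109 = 1.0536
Margin of error = 1.960 × 1.0536 = 2.0651
CI: x̄ ± margin = 101 ± 2.0651
CI: (98.9349, 103.0651)

Answer: (98.9349, 103.0651)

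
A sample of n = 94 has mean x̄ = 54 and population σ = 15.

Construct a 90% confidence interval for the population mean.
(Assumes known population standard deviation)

Confidence level: 90%, α = 0.1
z_0.05 = 1.645
SE = σ/√n = 15/√94 = 1.5471
Margin of error = 1.645 × 1.5471 = 2.5450
CI: x̄ ± margin = 54 ± 2.5450
CI: (51.4550, 56.5450)

Answer: (51.4550, 56.5450)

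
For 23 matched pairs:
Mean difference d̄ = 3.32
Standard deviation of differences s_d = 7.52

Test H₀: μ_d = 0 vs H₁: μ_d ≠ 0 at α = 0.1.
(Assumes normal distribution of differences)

Answer: t = 2.1173, reject H₀

Derivation:
df = n - 1 = 22
SE = s_d/√n = 7.52/√23 = 1.5680
t = d̄/SE = 3.32/1.5680 = 2.1173
Critical value: t_{0.05,22} = ±1.717
p-value ≈ 0.0458
Decision: reject H₀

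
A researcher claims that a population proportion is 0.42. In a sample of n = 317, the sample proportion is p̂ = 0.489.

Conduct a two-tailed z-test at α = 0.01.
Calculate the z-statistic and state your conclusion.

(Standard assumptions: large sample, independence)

Answer: z = 2.4891, fail to reject H₀

Derivation:
H₀: p = 0.42, H₁: p ≠ 0.42
Standard error: SE = √(p₀(1-p₀)/n) = √(0.42×0.58/317) = 0.027721
z-statistic: z = (p̂ - p₀)/SE = (0.489 - 0.42)/0.027721 = 2.4891
Critical value: z_0.005 = ±2.576
p-value = 0.0128
Decision: fail to reject H₀ at α = 0.01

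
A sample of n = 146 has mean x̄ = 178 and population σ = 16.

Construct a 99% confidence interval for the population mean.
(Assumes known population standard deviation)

Answer: (174.5889, 181.4111)

Derivation:
Confidence level: 99%, α = 0.01
z_0.005 = 2.576
SE = σ/√n = 16/√146 = 1.3242
Margin of error = 2.576 × 1.3242 = 3.4111
CI: x̄ ± margin = 178 ± 3.4111
CI: (174.5889, 181.4111)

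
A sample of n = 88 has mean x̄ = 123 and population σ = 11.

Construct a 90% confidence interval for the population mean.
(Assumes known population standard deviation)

Confidence level: 90%, α = 0.1
z_0.05 = 1.645
SE = σ/√n = 11/√88 = 1.1726
Margin of error = 1.645 × 1.1726 = 1.9289
CI: x̄ ± margin = 123 ± 1.9289
CI: (121.0711, 124.9289)

Answer: (121.0711, 124.9289)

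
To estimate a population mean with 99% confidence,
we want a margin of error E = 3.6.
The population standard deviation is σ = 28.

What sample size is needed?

z_0.005 = 2.576
n = (z×σ/E)² = (2.576×28/3.6)²
n = 401.4235
Round up: n = 402

Answer: n = 402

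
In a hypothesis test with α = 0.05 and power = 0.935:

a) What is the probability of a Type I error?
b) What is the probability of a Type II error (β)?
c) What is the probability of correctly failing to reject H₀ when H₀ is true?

a) Type I error probability = α = 0.05
b) Power = P(reject H₀ | H₁ true) = 1 - β = 0.935, so Type II error probability = β = 1 - Power = 0.065
c) P(fail to reject H₀ | H₀ true) = 1 - α = 0.95

Answer: a) 0.05, b) 0.065, c) 0.95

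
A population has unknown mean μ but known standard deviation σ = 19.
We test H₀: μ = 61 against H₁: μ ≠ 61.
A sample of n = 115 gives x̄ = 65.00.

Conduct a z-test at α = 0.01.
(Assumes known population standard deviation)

Answer: z = 2.2576, fail to reject H₀

Derivation:
Standard error: SE = σ/√n = 19/√115 = 1.7718
z-statistic: z = (x̄ - μ₀)/SE = (65.00 - 61)/1.7718 = 2.2576
Critical value: ±2.576
p-value = 0.0240
Decision: fail to reject H₀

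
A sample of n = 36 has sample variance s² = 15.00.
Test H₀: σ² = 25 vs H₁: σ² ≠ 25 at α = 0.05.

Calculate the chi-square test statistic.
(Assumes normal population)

Answer: χ² = 21.0000, fail to reject H₀

Derivation:
df = n - 1 = 35
χ² = (n-1)s²/σ₀² = 35×15.00/25 = 21.0000
Critical values: χ²_{0.975,35} = 20.569, χ²_{0.025,35} = 53.203
Rejection region: χ² < 20.569 or χ² > 53.203
Decision: fail to reject H₀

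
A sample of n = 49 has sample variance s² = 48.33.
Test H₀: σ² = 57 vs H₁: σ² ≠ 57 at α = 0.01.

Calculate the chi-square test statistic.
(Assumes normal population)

Answer: χ² = 40.6989, fail to reject H₀

Derivation:
df = n - 1 = 48
χ² = (n-1)s²/σ₀² = 48×48.33/57 = 40.6989
Critical values: χ²_{0.995,48} = 26.511, χ²_{0.005,48} = 76.969
Rejection region: χ² < 26.511 or χ² > 76.969
Decision: fail to reject H₀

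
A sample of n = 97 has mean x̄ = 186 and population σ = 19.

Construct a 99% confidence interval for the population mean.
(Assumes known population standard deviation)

Confidence level: 99%, α = 0.01
z_0.005 = 2.576
SE = σ/√n = 19/√97 = 1.9292
Margin of error = 2.576 × 1.9292 = 4.9696
CI: x̄ ± margin = 186 ± 4.9696
CI: (181.0304, 190.9696)

Answer: (181.0304, 190.9696)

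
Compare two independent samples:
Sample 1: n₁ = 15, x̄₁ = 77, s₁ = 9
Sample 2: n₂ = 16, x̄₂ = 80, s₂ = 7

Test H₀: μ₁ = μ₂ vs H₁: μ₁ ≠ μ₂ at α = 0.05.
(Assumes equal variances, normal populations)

Answer: t = -1.0398, fail to reject H₀

Derivation:
Pooled variance: s²_p = [14×9² + 15×7²]/(29) = 64.4483
s_p = 8.0280
SE = s_p×√(1/n₁ + 1/n₂) = 8.0280×√(1/15 + 1/16) = 2.8852
t = (x̄₁ - x̄₂)/SE = (77 - 80)/2.8852 = -1.0398
df = 29, t-critical = ±2.045
Decision: fail to reject H₀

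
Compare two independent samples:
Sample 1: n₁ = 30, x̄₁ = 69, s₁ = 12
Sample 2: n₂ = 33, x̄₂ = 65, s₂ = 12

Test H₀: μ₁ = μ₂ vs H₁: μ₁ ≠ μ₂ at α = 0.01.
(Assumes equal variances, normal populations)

Pooled variance: s²_p = [29×12² + 32×12²]/(61) = 144.0000
s_p = 12.0000
SE = s_p×√(1/n₁ + 1/n₂) = 12.0000×√(1/30 + 1/33) = 3.0271
t = (x̄₁ - x̄₂)/SE = (69 - 65)/3.0271 = 1.3214
df = 61, t-critical = ±2.659
Decision: fail to reject H₀

Answer: t = 1.3214, fail to reject H₀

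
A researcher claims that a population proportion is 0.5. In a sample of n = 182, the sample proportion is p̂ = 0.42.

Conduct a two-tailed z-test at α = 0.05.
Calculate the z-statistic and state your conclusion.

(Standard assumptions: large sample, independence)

Answer: z = -2.1585, reject H₀

Derivation:
H₀: p = 0.5, H₁: p ≠ 0.5
Standard error: SE = √(p₀(1-p₀)/n) = √(0.5×0.5/182) = 0.037062
z-statistic: z = (p̂ - p₀)/SE = (0.42 - 0.5)/0.037062 = -2.1585
Critical value: z_0.025 = ±1.960
p-value = 0.0309
Decision: reject H₀ at α = 0.05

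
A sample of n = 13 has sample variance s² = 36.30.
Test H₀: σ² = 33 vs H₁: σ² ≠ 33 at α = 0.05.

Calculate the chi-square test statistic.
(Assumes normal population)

df = n - 1 = 12
χ² = (n-1)s²/σ₀² = 12×36.30/33 = 13.2000
Critical values: χ²_{0.975,12} = 4.404, χ²_{0.025,12} = 23.337
Rejection region: χ² < 4.404 or χ² > 23.337
Decision: fail to reject H₀

Answer: χ² = 13.2000, fail to reject H₀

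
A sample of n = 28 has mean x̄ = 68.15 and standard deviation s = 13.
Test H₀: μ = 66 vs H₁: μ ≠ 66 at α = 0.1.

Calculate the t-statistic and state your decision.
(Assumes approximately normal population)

df = n - 1 = 27
SE = s/√n = 13/√28 = 2.4568
t = (x̄ - μ₀)/SE = (68.15 - 66)/2.4568 = 0.8751
Critical value: t_{0.05,27} = ±1.703
p-value ≈ 0.3892
Decision: fail to reject H₀

Answer: t = 0.8751, fail to reject H₀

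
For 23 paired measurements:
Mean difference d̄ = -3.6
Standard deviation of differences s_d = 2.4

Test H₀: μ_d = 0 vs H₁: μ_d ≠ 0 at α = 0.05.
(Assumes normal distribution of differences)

df = n - 1 = 22
SE = s_d/√n = 2.4/√23 = 0.5004
t = d̄/SE = -3.6/0.5004 = -7.1942
Critical value: t_{0.025,22} = ±2.074
p-value < 0.0001
Decision: reject H₀

Answer: t = -7.1942, reject H₀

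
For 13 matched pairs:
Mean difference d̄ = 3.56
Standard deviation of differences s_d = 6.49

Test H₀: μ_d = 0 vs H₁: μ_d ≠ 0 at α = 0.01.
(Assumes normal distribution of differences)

Answer: t = 1.9778, fail to reject H₀

Derivation:
df = n - 1 = 12
SE = s_d/√n = 6.49/√13 = 1.8000
t = d̄/SE = 3.56/1.8000 = 1.9778
Critical value: t_{0.005,12} = ±3.055
p-value ≈ 0.0714
Decision: fail to reject H₀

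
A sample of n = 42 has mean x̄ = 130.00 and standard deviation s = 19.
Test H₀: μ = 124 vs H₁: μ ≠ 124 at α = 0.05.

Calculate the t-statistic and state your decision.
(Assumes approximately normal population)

Answer: t = 2.0465, reject H₀

Derivation:
df = n - 1 = 41
SE = s/√n = 19/√42 = 2.9318
t = (x̄ - μ₀)/SE = (130.00 - 124)/2.9318 = 2.0465
Critical value: t_{0.025,41} = ±2.020
p-value ≈ 0.0472
Decision: reject H₀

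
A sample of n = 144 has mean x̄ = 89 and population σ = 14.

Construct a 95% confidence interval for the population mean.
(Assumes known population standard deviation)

Answer: (86.7133, 91.2867)

Derivation:
Confidence level: 95%, α = 0.05
z_0.025 = 1.960
SE = σ/√n = 14/√144 = 1.1667
Margin of error = 1.960 × 1.1667 = 2.2867
CI: x̄ ± margin = 89 ± 2.2867
CI: (86.7133, 91.2867)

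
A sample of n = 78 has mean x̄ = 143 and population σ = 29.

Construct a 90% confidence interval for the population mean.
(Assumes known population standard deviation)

Confidence level: 90%, α = 0.1
z_0.05 = 1.645
SE = σ/√n = 29/√78 = 3.2836
Margin of error = 1.645 × 3.2836 = 5.4015
CI: x̄ ± margin = 143 ± 5.4015
CI: (137.5985, 148.4015)

Answer: (137.5985, 148.4015)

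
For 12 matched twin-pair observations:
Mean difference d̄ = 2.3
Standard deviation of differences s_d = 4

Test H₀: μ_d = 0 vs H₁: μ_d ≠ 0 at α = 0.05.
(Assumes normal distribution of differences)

Answer: t = 1.9919, fail to reject H₀

Derivation:
df = n - 1 = 11
SE = s_d/√n = 4/√12 = 1.1547
t = d̄/SE = 2.3/1.1547 = 1.9919
Critical value: t_{0.025,11} = ±2.201
p-value ≈ 0.0718
Decision: fail to reject H₀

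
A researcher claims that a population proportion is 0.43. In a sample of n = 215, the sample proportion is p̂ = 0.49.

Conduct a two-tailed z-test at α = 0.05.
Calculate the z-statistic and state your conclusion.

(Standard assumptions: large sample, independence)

H₀: p = 0.43, H₁: p ≠ 0.43
Standard error: SE = √(p₀(1-p₀)/n) = √(0.43×0.57/215) = 0.033764
z-statistic: z = (p̂ - p₀)/SE = (0.49 - 0.43)/0.033764 = 1.7770
Critical value: z_0.025 = ±1.960
p-value = 0.0756
Decision: fail to reject H₀ at α = 0.05

Answer: z = 1.7770, fail to reject H₀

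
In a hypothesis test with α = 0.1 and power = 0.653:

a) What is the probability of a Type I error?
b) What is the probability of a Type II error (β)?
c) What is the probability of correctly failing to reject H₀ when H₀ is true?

Answer: a) 0.1, b) 0.347, c) 0.9

Derivation:
a) Type I error probability = α = 0.1
b) Power = P(reject H₀ | H₁ true) = 1 - β = 0.653, so Type II error probability = β = 1 - Power = 0.347
c) P(fail to reject H₀ | H₀ true) = 1 - α = 0.9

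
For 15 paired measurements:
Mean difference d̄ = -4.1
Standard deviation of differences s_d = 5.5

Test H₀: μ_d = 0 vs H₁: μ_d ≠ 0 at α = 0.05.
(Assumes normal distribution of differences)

Answer: t = -2.8871, reject H₀

Derivation:
df = n - 1 = 14
SE = s_d/√n = 5.5/√15 = 1.4201
t = d̄/SE = -4.1/1.4201 = -2.8871
Critical value: t_{0.025,14} = ±2.145
p-value ≈ 0.0119
Decision: reject H₀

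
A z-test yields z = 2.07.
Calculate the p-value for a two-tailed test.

For z = 2.07:
p = 2×P(Z > |2.07|) = 2×(1 - Φ(2.07)) = 0.0385

Answer: p-value ≈ 0.0385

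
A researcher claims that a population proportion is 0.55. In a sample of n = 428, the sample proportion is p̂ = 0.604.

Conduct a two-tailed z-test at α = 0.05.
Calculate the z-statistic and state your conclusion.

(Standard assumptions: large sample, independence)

Answer: z = 2.2456, reject H₀

Derivation:
H₀: p = 0.55, H₁: p ≠ 0.55
Standard error: SE = √(p₀(1-p₀)/n) = √(0.55×0.45/428) = 0.024047
z-statistic: z = (p̂ - p₀)/SE = (0.604 - 0.55)/0.024047 = 2.2456
Critical value: z_0.025 = ±1.960
p-value = 0.0247
Decision: reject H₀ at α = 0.05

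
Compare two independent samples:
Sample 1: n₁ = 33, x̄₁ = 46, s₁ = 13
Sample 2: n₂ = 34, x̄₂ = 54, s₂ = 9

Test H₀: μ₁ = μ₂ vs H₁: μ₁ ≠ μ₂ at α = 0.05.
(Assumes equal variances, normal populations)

Answer: t = -2.9361, reject H₀

Derivation:
Pooled variance: s²_p = [32×13² + 33×9²]/(65) = 124.3231
s_p = 11.1500
SE = s_p×√(1/n₁ + 1/n₂) = 11.1500×√(1/33 + 1/34) = 2.7247
t = (x̄₁ - x̄₂)/SE = (46 - 54)/2.7247 = -2.9361
df = 65, t-critical = ±1.997
Decision: reject H₀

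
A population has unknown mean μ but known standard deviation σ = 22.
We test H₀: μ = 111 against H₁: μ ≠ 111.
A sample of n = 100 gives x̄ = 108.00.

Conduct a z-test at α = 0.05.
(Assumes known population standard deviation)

Standard error: SE = σ/√n = 22/√100 = 2.2000
z-statistic: z = (x̄ - μ₀)/SE = (108.00 - 111)/2.2000 = -1.3636
Critical value: ±1.960
p-value = 0.1727
Decision: fail to reject H₀

Answer: z = -1.3636, fail to reject H₀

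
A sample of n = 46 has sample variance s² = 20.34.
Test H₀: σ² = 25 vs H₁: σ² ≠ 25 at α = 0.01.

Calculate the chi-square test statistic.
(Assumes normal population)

df = n - 1 = 45
χ² = (n-1)s²/σ₀² = 45×20.34/25 = 36.6120
Critical values: χ²_{0.995,45} = 24.311, χ²_{0.005,45} = 73.166
Rejection region: χ² < 24.311 or χ² > 73.166
Decision: fail to reject H₀

Answer: χ² = 36.6120, fail to reject H₀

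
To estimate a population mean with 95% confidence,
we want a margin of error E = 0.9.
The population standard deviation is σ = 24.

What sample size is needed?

Answer: n = 2732

Derivation:
z_0.025 = 1.960
n = (z×σ/E)² = (1.960×24/0.9)²
n = 2731.8044
Round up: n = 2732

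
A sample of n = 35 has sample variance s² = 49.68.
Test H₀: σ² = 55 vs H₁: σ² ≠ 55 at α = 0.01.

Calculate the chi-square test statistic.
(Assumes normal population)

df = n - 1 = 34
χ² = (n-1)s²/σ₀² = 34×49.68/55 = 30.7113
Critical values: χ²_{0.995,34} = 16.501, χ²_{0.005,34} = 58.964
Rejection region: χ² < 16.501 or χ² > 58.964
Decision: fail to reject H₀

Answer: χ² = 30.7113, fail to reject H₀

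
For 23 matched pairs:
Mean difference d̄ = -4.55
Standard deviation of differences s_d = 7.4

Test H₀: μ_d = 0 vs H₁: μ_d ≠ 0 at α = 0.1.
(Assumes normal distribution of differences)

Answer: t = -2.9488, reject H₀

Derivation:
df = n - 1 = 22
SE = s_d/√n = 7.4/√23 = 1.5430
t = d̄/SE = -4.55/1.5430 = -2.9488
Critical value: t_{0.05,22} = ±1.717
p-value ≈ 0.0074
Decision: reject H₀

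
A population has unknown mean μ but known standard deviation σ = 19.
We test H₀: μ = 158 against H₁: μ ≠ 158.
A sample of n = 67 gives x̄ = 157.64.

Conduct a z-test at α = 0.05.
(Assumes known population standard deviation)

Standard error: SE = σ/√n = 19/√67 = 2.3212
z-statistic: z = (x̄ - μ₀)/SE = (157.64 - 158)/2.3212 = -0.1551
Critical value: ±1.960
p-value = 0.8767
Decision: fail to reject H₀

Answer: z = -0.1551, fail to reject H₀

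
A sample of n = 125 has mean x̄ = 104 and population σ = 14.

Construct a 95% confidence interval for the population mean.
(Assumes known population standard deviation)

Confidence level: 95%, α = 0.05
z_0.025 = 1.960
SE = σ/√n = 14/√125 = 1.2522
Margin of error = 1.960 × 1.2522 = 2.4543
CI: x̄ ± margin = 104 ± 2.4543
CI: (101.5457, 106.4543)

Answer: (101.5457, 106.4543)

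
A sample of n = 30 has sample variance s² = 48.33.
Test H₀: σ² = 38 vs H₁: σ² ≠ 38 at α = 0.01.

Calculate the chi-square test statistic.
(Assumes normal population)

Answer: χ² = 36.8834, fail to reject H₀

Derivation:
df = n - 1 = 29
χ² = (n-1)s²/σ₀² = 29×48.33/38 = 36.8834
Critical values: χ²_{0.995,29} = 13.121, χ²_{0.005,29} = 52.336
Rejection region: χ² < 13.121 or χ² > 52.336
Decision: fail to reject H₀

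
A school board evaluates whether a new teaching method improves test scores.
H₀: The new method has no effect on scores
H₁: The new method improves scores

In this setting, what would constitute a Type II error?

Type I error (α): Rejecting H₀ when H₀ is true
Type II error (β): Failing to reject H₀ when H₁ is true

Answer: Failing to adopt an effective teaching method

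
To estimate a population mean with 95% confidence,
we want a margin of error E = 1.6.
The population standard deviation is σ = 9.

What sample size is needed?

z_0.025 = 1.960
n = (z×σ/E)² = (1.960×9/1.6)²
n = 121.5506
Round up: n = 122

Answer: n = 122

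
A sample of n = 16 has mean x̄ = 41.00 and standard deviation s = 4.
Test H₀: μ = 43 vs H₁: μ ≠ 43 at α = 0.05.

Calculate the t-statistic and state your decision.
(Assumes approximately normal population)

df = n - 1 = 15
SE = s/√n = 4/√16 = 1.0000
t = (x̄ - μ₀)/SE = (41.00 - 43)/1.0000 = -2.0000
Critical value: t_{0.025,15} = ±2.131
p-value ≈ 0.0639
Decision: fail to reject H₀

Answer: t = -2.0000, fail to reject H₀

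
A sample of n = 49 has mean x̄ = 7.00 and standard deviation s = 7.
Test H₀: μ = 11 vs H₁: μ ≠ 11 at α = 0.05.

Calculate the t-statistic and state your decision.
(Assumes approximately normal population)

df = n - 1 = 48
SE = s/√n = 7/√49 = 1.0000
t = (x̄ - μ₀)/SE = (7.00 - 11)/1.0000 = -4.0000
Critical value: t_{0.025,48} = ±2.011
p-value ≈ 0.0002
Decision: reject H₀

Answer: t = -4.0000, reject H₀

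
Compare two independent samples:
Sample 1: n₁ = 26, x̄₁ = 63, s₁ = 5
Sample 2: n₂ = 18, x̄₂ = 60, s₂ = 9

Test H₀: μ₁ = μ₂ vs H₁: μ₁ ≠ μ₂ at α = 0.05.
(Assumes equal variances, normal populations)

Answer: t = 1.4172, fail to reject H₀

Derivation:
Pooled variance: s²_p = [25×5² + 17×9²]/(42) = 47.6667
s_p = 6.9041
SE = s_p×√(1/n₁ + 1/n₂) = 6.9041×√(1/26 + 1/18) = 2.1169
t = (x̄₁ - x̄₂)/SE = (63 - 60)/2.1169 = 1.4172
df = 42, t-critical = ±2.018
Decision: fail to reject H₀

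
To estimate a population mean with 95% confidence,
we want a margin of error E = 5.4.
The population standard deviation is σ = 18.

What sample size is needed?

Answer: n = 43

Derivation:
z_0.025 = 1.960
n = (z×σ/E)² = (1.960×18/5.4)²
n = 42.6844
Round up: n = 43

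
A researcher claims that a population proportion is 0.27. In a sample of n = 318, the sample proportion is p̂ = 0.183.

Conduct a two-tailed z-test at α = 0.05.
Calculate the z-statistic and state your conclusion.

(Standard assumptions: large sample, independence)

Answer: z = -3.4945, reject H₀

Derivation:
H₀: p = 0.27, H₁: p ≠ 0.27
Standard error: SE = √(p₀(1-p₀)/n) = √(0.27×0.73/318) = 0.024896
z-statistic: z = (p̂ - p₀)/SE = (0.183 - 0.27)/0.024896 = -3.4945
Critical value: z_0.025 = ±1.960
p-value = 0.0005
Decision: reject H₀ at α = 0.05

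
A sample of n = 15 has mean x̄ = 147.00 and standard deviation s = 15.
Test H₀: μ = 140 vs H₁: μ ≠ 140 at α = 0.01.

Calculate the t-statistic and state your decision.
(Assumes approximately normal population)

df = n - 1 = 14
SE = s/√n = 15/√15 = 3.8730
t = (x̄ - μ₀)/SE = (147.00 - 140)/3.8730 = 1.8074
Critical value: t_{0.005,14} = ±2.977
p-value ≈ 0.0922
Decision: fail to reject H₀

Answer: t = 1.8074, fail to reject H₀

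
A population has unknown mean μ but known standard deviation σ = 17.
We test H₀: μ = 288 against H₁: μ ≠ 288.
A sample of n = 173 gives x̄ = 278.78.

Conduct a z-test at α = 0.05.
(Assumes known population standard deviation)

Standard error: SE = σ/√n = 17/√173 = 1.2925
z-statistic: z = (x̄ - μ₀)/SE = (278.78 - 288)/1.2925 = -7.1335
Critical value: ±1.960
p-value < 0.0001
Decision: reject H₀

Answer: z = -7.1335, reject H₀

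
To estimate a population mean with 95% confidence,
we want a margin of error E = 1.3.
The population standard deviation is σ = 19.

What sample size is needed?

Answer: n = 821

Derivation:
z_0.025 = 1.960
n = (z×σ/E)² = (1.960×19/1.3)²
n = 820.6021
Round up: n = 821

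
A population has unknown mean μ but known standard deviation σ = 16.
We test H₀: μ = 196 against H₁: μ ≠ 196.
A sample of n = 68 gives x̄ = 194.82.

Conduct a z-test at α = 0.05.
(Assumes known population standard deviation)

Standard error: SE = σ/√n = 16/√68 = 1.9403
z-statistic: z = (x̄ - μ₀)/SE = (194.82 - 196)/1.9403 = -0.6082
Critical value: ±1.960
p-value = 0.5431
Decision: fail to reject H₀

Answer: z = -0.6082, fail to reject H₀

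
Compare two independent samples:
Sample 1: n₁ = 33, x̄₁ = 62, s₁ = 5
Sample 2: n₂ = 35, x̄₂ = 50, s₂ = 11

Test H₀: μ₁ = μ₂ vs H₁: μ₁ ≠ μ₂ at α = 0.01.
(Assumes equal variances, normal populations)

Pooled variance: s²_p = [32×5² + 34×11²]/(66) = 74.4545
s_p = 8.6287
SE = s_p×√(1/n₁ + 1/n₂) = 8.6287×√(1/33 + 1/35) = 2.0937
t = (x̄₁ - x̄₂)/SE = (62 - 50)/2.0937 = 5.7315
df = 66, t-critical = ±2.652
Decision: reject H₀

Answer: t = 5.7315, reject H₀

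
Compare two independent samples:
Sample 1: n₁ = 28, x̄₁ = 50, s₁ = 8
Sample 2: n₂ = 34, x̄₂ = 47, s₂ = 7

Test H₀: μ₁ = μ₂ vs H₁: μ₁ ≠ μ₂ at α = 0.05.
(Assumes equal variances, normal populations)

Answer: t = 1.5744, fail to reject H₀

Derivation:
Pooled variance: s²_p = [27×8² + 33×7²]/(60) = 55.7500
s_p = 7.4666
SE = s_p×√(1/n₁ + 1/n₂) = 7.4666×√(1/28 + 1/34) = 1.9055
t = (x̄₁ - x̄₂)/SE = (50 - 47)/1.9055 = 1.5744
df = 60, t-critical = ±2.000
Decision: fail to reject H₀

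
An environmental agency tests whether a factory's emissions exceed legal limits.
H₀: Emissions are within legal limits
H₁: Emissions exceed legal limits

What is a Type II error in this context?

Answer: Failing to cite a factory whose emissions actually exceed the limit

Derivation:
A Type I error (probability α) occurs when we reject a true H₀.
A Type II error (probability β) occurs when we fail to reject a false H₀.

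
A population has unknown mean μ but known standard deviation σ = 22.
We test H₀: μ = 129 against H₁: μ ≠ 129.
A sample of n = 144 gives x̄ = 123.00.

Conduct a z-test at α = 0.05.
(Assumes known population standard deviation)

Answer: z = -3.2728, reject H₀

Derivation:
Standard error: SE = σ/√n = 22/√144 = 1.8333
z-statistic: z = (x̄ - μ₀)/SE = (123.00 - 129)/1.8333 = -3.2728
Critical value: ±1.960
p-value = 0.0011
Decision: reject H₀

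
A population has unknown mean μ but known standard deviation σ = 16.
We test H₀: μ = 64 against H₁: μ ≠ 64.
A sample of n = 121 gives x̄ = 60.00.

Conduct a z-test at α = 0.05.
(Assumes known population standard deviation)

Standard error: SE = σ/√n = 16/√121 = 1.4545
z-statistic: z = (x̄ - μ₀)/SE = (60.00 - 64)/1.4545 = -2.7501
Critical value: ±1.960
p-value = 0.0060
Decision: reject H₀

Answer: z = -2.7501, reject H₀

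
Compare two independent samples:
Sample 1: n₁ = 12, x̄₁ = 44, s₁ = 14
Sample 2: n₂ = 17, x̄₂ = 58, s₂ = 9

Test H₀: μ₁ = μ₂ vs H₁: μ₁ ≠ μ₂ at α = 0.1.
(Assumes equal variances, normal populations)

Answer: t = -3.2839, reject H₀

Derivation:
Pooled variance: s²_p = [11×14² + 16×9²]/(27) = 127.8519
s_p = 11.3072
SE = s_p×√(1/n₁ + 1/n₂) = 11.3072×√(1/12 + 1/17) = 4.2632
t = (x̄₁ - x̄₂)/SE = (44 - 58)/4.2632 = -3.2839
df = 27, t-critical = ±1.703
Decision: reject H₀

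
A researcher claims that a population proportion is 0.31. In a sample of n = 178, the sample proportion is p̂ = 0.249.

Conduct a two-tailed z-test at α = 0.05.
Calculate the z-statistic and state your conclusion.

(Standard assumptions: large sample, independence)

H₀: p = 0.31, H₁: p ≠ 0.31
Standard error: SE = √(p₀(1-p₀)/n) = √(0.31×0.69/178) = 0.034665
z-statistic: z = (p̂ - p₀)/SE = (0.249 - 0.31)/0.034665 = -1.7597
Critical value: z_0.025 = ±1.960
p-value = 0.0785
Decision: fail to reject H₀ at α = 0.05

Answer: z = -1.7597, fail to reject H₀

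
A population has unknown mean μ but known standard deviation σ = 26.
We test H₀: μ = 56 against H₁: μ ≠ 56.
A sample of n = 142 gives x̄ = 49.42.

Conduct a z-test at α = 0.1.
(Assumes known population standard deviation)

Answer: z = -3.0157, reject H₀

Derivation:
Standard error: SE = σ/√n = 26/√142 = 2.1819
z-statistic: z = (x̄ - μ₀)/SE = (49.42 - 56)/2.1819 = -3.0157
Critical value: ±1.645
p-value = 0.0026
Decision: reject H₀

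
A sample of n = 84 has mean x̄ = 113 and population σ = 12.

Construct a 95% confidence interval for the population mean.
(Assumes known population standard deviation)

Answer: (110.4338, 115.5662)

Derivation:
Confidence level: 95%, α = 0.05
z_0.025 = 1.960
SE = σ/√n = 12/√84 = 1.3093
Margin of error = 1.960 × 1.3093 = 2.5662
CI: x̄ ± margin = 113 ± 2.5662
CI: (110.4338, 115.5662)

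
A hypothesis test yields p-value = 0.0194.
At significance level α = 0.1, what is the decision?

Answer: reject H₀

Derivation:
Compare p-value to α:
0.0194 < 0.1
Decision: reject H₀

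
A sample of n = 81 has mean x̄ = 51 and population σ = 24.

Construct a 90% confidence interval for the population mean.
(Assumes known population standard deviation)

Confidence level: 90%, α = 0.1
z_0.05 = 1.645
SE = σ/√n = 24/√81 = 2.6667
Margin of error = 1.645 × 2.6667 = 4.3867
CI: x̄ ± margin = 51 ± 4.3867
CI: (46.6133, 55.3867)

Answer: (46.6133, 55.3867)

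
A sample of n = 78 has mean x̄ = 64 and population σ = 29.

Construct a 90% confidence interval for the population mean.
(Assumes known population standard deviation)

Answer: (58.5985, 69.4015)

Derivation:
Confidence level: 90%, α = 0.1
z_0.05 = 1.645
SE = σ/√n = 29/√78 = 3.2836
Margin of error = 1.645 × 3.2836 = 5.4015
CI: x̄ ± margin = 64 ± 5.4015
CI: (58.5985, 69.4015)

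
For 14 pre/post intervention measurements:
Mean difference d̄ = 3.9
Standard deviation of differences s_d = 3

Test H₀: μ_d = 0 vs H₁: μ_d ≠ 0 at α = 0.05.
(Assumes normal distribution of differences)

Answer: t = 4.8641, reject H₀

Derivation:
df = n - 1 = 13
SE = s_d/√n = 3/√14 = 0.8018
t = d̄/SE = 3.9/0.8018 = 4.8641
Critical value: t_{0.025,13} = ±2.160
p-value ≈ 0.0003
Decision: reject H₀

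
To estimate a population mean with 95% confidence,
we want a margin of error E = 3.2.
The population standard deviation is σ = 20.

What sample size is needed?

Answer: n = 151

Derivation:
z_0.025 = 1.960
n = (z×σ/E)² = (1.960×20/3.2)²
n = 150.0625
Round up: n = 151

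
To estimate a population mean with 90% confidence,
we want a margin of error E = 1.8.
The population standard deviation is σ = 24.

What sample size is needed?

Answer: n = 482

Derivation:
z_0.05 = 1.645
n = (z×σ/E)² = (1.645×24/1.8)²
n = 481.0711
Round up: n = 482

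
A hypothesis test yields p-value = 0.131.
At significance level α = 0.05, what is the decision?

Compare p-value to α:
0.131 ≥ 0.05
Decision: fail to reject H₀

Answer: fail to reject H₀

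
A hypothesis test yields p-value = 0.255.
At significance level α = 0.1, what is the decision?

Answer: fail to reject H₀

Derivation:
Compare p-value to α:
0.255 ≥ 0.1
Decision: fail to reject H₀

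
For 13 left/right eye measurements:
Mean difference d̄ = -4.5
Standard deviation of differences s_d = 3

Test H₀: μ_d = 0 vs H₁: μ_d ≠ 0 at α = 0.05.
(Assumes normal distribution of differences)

df = n - 1 = 12
SE = s_d/√n = 3/√13 = 0.8321
t = d̄/SE = -4.5/0.8321 = -5.4080
Critical value: t_{0.025,12} = ±2.179
p-value ≈ 0.0002
Decision: reject H₀

Answer: t = -5.4080, reject H₀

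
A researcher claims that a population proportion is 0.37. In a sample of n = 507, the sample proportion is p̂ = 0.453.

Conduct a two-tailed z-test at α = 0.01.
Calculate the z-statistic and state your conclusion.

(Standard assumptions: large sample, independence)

Answer: z = 3.8709, reject H₀

Derivation:
H₀: p = 0.37, H₁: p ≠ 0.37
Standard error: SE = √(p₀(1-p₀)/n) = √(0.37×0.63/507) = 0.021442
z-statistic: z = (p̂ - p₀)/SE = (0.453 - 0.37)/0.021442 = 3.8709
Critical value: z_0.005 = ±2.576
p-value = 0.0001
Decision: reject H₀ at α = 0.01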